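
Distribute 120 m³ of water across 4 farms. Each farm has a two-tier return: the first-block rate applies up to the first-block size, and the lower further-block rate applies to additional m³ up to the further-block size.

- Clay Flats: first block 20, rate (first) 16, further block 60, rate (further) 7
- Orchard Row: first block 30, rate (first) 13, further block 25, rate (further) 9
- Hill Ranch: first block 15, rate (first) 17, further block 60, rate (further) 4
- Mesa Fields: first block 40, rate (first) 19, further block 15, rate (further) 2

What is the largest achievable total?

Treat each block as its own option and order by rate: Mesa Fields/tier1 19 > Hill Ranch/tier1 17 > Clay Flats/tier1 16 > Orchard Row/tier1 13 > Orchard Row/tier2 9 > Clay Flats/tier2 7 > Hill Ranch/tier2 4 > Mesa Fields/tier2 2.
Fill Mesa Fields tier1 block (40 at 19) ; 80 left.
Fill Hill Ranch tier1 block (15 at 17) ; 65 left.
Clay Flats/tier1 (16): +20 ; 45 left.
Orchard Row/tier1 (13): +30 ; 15 left.
15 remain; put them into Orchard Row tier2 at 9.
Total = 19×40 + 17×15 + 16×20 + 13×30 + 9×15 = 1860.

1860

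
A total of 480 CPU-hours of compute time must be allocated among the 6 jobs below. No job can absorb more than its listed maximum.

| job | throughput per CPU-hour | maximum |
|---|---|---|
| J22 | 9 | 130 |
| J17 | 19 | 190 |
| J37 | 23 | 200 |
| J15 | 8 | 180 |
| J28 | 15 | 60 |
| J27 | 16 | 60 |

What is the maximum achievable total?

Order the jobs by throughput per CPU-hour: J37 23 > J17 19 > J27 16 > J28 15 > J22 9 > J15 8.
Give J37 200 to hit its cap of 200 ; 280 left.
J17: +190 to 190 (cap) ; 90 left.
J27 takes 60 to reach its cap of 60 ; 30 left.
Only 30 left; J28 takes them to reach 30.
Total = 19×190 + 23×200 + 15×30 + 16×60 = 9620.

9620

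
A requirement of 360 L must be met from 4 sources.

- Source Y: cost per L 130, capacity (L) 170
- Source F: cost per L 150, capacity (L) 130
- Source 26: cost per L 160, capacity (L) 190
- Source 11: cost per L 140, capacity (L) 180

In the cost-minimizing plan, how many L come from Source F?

10

Cheapest first:
Take 170 from Source Y at 130 — need 190 more.
Source 11 at 140: take all 180 L — 10 still needed.
Source F (150): take the remaining 10 — done.
Source 26: unused.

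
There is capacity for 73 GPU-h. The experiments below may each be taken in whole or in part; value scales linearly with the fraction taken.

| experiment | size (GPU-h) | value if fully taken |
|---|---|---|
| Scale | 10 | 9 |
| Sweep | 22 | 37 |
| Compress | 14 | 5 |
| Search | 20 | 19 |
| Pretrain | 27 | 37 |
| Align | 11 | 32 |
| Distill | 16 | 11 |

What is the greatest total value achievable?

Rank by value-to-size ratio: Align 32/11≈2.91, Sweep 37/22≈1.68, Pretrain 37/27≈1.37, Search 19/20≈0.95, Scale 9/10≈0.9, Distill 11/16≈0.688, Compress 5/14≈0.357.
Take all of Align (11 GPU-h, value 32) — 62 GPU-h left.
All 22 GPU-h of Sweep fit (value 37) — 40 remain.
Pretrain: take in full, 27 GPU-h for value 37 — 13 left.
Only 13 GPU-h remain; take 13/20 of Search for value 19×13/20 = 12.35.
Total value = 118.35.

118.35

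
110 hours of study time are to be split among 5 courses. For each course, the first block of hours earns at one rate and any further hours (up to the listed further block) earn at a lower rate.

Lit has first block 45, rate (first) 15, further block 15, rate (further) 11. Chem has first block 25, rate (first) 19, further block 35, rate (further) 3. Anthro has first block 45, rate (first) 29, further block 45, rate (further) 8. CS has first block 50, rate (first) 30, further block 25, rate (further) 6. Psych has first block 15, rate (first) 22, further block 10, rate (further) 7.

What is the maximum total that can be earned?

Rank every tier by rate: CS/T1 30 > Anthro/T1 29 > Psych/T1 22 > Chem/T1 19 > Lit/T1 15 > Lit/T2 11 > Anthro/T2 8 > Psych/T2 7 > CS/T2 6 > Chem/T2 3.
CS/T1 (30): +50 ; 60 left.
Fill Anthro T1 block (45 at 29) ; 15 left.
Fill Psych T1 block (15 at 22) ; 0 left.
Total = 30×50 + 29×45 + 22×15 = 3135.

3135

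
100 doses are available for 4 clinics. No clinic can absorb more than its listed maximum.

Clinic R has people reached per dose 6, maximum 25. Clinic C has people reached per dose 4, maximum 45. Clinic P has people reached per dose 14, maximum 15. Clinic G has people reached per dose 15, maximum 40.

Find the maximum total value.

Rank by people reached per dose: Clinic G 15 > Clinic P 14 > Clinic R 6 > Clinic C 4.
Clinic G takes 40 to reach its cap of 40 ; 60 left.
Give Clinic P 15 to hit its cap of 15 ; 45 left.
Clinic R: +25 to 25 (cap) ; 20 left.
Clinic C has room for 45 but only 20 remain, so it gets 20.
Total = 6×25 + 4×20 + 14×15 + 15×40 = 1040.

1040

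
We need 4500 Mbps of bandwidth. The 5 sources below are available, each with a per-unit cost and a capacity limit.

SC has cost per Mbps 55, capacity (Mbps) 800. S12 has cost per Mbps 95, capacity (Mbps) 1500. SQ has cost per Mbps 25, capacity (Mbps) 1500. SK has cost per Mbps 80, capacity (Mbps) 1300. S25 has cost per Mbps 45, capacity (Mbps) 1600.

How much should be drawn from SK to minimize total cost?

Use sources in increasing cost order.
SQ at 25: take all 1500 Mbps ; 3000 still needed.
S25 (45): use full 1600 ; 1400 Mbps to go.
SC at 55: take all 800 Mbps ; 600 still needed.
SK (80): take the remaining 600 ; done.
S12: unused.

600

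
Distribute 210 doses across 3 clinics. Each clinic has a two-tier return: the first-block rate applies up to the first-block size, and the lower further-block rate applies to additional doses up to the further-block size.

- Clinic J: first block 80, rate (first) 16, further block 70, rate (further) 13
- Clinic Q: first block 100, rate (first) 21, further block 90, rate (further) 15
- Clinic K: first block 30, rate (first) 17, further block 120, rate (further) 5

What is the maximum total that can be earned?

3890

Treat each block as its own option and order by rate: Clinic Q/tier1 21 > Clinic K/tier1 17 > Clinic J/tier1 16 > Clinic Q/tier2 15 > Clinic J/tier2 13 > Clinic K/tier2 5.
Clinic Q tier1 at 21: fill all 100 — 110 left.
Clinic K tier1 at 17: fill all 30 — 80 left.
Fill Clinic J tier1 block (80 at 16) — 0 left.
Total = 21×100 + 17×30 + 16×80 = 3890.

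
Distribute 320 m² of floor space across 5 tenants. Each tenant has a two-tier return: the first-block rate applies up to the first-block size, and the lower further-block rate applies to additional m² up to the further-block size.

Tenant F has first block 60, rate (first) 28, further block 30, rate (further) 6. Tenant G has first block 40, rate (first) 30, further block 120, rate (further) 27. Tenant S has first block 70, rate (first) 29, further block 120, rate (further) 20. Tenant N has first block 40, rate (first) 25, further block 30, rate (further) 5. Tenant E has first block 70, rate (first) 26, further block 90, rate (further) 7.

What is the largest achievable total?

8930

Treat each block as its own option and order by rate: Tenant G/first 30 > Tenant S/first 29 > Tenant F/first 28 > Tenant G/second 27 > Tenant E/first 26 > Tenant N/first 25 > Tenant S/second 20 > Tenant E/second 7 > Tenant F/second 6 > Tenant N/second 5.
Tenant G first at 30: fill all 40 → 280 left.
Tenant S/first (29): +70 → 210 left.
Tenant F/first (28): +60 → 150 left.
Tenant G/second (27): +120 → 30 left.
Tenant E/first: +30 of 70 at 26; pool empty.
Total = 30×40 + 29×70 + 28×60 + 27×120 + 26×30 = 8930.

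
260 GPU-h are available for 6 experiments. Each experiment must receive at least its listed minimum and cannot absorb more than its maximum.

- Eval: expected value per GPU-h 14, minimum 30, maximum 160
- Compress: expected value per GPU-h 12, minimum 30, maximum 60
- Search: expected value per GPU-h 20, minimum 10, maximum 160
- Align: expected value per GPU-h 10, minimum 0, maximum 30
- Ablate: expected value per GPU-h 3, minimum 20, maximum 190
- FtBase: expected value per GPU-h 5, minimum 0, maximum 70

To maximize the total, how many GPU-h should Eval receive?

50

Meeting every minimum uses 30+30+10+0+20+0 = 90 GPU-h, leaving 170.
Rank by expected value per GPU-h: Search 20 > Eval 14 > Compress 12 > Align 10 > FtBase 5 > Ablate 3.
Search takes 150 more to reach its cap of 160 — 20 left.
Eval: +20 (room for 130) → 50. Pool exhausted.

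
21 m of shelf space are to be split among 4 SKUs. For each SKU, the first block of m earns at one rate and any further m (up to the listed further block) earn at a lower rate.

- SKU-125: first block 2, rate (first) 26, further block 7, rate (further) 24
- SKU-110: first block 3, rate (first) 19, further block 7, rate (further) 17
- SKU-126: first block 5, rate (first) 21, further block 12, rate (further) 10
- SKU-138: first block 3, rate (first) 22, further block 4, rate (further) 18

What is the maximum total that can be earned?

466

Treat each block as its own option and order by rate: SKU-125/T1 26 > SKU-125/T2 24 > SKU-138/T1 22 > SKU-126/T1 21 > SKU-110/T1 19 > SKU-138/T2 18 > SKU-110/T2 17 > SKU-126/T2 10.
SKU-125/T1 (26): +2 — 19 left.
SKU-125/T2 (24): +7 — 12 left.
Fill SKU-138 T1 block (3 at 22) — 9 left.
SKU-126 T1 at 21: fill all 5 — 4 left.
Fill SKU-110 T1 block (3 at 19) — 1 left.
1 remain; put them into SKU-138 T2 at 18.
Total = 26×2 + 24×7 + 22×3 + 21×5 + 19×3 + 18×1 = 466.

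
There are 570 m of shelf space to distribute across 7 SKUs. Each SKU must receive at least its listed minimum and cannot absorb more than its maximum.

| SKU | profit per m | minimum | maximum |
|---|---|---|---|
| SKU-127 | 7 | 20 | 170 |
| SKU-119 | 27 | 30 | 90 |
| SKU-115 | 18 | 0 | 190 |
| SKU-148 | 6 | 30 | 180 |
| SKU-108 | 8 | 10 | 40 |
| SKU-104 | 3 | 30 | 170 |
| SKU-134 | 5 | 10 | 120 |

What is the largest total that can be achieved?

Meeting every minimum uses 20+30+0+30+10+30+10 = 130 m, leaving 440.
Order the SKUs by profit per m: SKU-119 27 > SKU-115 18 > SKU-108 8 > SKU-127 7 > SKU-148 6 > SKU-134 5 > SKU-104 3.
Give SKU-119 60 more to hit its cap of 90 — 380 left.
SKU-115: +190 to 190 (cap) — 190 left.
SKU-108: +30 to 40 (cap) — 160 left.
Give SKU-127 150 more to hit its cap of 170 — 10 left.
Only 10 left; SKU-148 takes them to reach 40.
Total = 7×170 + 27×90 + 18×190 + 6×40 + 8×40 + 3×30 + 5×10 = 7740.

7740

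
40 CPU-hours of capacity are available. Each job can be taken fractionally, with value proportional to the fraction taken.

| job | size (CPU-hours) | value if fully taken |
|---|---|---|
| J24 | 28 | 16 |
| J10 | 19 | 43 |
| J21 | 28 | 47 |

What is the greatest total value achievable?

Rank by value-to-size ratio: J10 43/19≈2.26, J21 47/28≈1.68, J24 16/28≈0.571.
Take all of J10 (19 CPU-hours, value 43) → 21 CPU-hours left.
Fill the last 21 CPU-hours with part of J21: 21/28 of it earns 35.25.
Total value = 78.25.

78.25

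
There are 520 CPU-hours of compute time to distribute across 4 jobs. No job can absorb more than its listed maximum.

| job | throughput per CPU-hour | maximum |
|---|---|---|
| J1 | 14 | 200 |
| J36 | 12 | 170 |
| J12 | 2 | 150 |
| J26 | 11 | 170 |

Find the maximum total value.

6490

Order the jobs by throughput per CPU-hour: J1 14 > J36 12 > J26 11 > J12 2.
J1 takes 200 to reach its cap of 200 ; 320 left.
J36: +170 to 170 (cap) ; 150 left.
Only 150 left; J26 takes them to reach 150.
Total = 14×200 + 12×170 + 11×150 = 6490.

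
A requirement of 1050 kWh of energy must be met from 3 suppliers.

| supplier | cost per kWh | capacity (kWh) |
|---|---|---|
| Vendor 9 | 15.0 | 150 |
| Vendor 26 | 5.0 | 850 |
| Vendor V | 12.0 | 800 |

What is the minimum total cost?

6650

Fill from the cheapest supplier first.
Vendor 26 (5.0): use full 850 → 200 kWh to go.
Take 200 from Vendor V at 12.0 to finish.
Vendor 9: unused.
Cost = 850×5.0 + 200×12.0 = 6650.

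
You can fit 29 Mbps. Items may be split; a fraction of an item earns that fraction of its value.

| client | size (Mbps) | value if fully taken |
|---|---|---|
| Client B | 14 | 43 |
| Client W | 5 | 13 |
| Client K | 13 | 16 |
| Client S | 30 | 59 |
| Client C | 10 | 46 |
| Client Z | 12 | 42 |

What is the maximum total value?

109.5

Sort by value density: Client C 46/10≈4.6, Client Z 42/12≈3.5, Client B 43/14≈3.07, Client W 13/5≈2.6, Client S 59/30≈1.97, Client K 16/13≈1.23.
Client C: take in full, 10 Mbps for value 46 → 19 left.
Client Z: take in full, 12 Mbps for value 42 → 7 left.
Fill the last 7 Mbps with part of Client B: 7/14 of it earns 21.5.
Total value = 109.5.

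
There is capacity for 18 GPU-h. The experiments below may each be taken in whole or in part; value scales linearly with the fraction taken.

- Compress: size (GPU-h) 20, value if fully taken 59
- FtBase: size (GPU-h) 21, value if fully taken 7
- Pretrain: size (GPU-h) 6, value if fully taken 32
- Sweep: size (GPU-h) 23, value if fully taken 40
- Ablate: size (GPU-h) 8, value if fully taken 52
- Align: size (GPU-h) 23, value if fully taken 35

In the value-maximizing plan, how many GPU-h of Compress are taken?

Rank by value-to-size ratio: Ablate 52/8≈6.5, Pretrain 32/6≈5.33, Compress 59/20≈2.95, Sweep 40/23≈1.74, Align 35/23≈1.52, FtBase 7/21≈0.333.
Take all of Ablate (8 GPU-h, value 52) → 10 GPU-h left.
Take all of Pretrain (6 GPU-h, value 32) → 4 GPU-h left.
Only 4 GPU-h remain; take 4/20 of Compress for value 59×4/20 = 11.8.

4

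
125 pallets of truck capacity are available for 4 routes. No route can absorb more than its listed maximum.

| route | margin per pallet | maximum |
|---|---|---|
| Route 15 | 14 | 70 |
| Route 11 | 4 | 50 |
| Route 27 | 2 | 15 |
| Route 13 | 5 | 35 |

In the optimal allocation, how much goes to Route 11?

Order the routes by margin per pallet: Route 15 14 > Route 13 5 > Route 11 4 > Route 27 2.
Route 15: +70 to 70 (cap) → 55 left.
Route 13 takes 35 to reach its cap of 35 → 20 left.
Only 20 left; Route 11 takes them to reach 20.

20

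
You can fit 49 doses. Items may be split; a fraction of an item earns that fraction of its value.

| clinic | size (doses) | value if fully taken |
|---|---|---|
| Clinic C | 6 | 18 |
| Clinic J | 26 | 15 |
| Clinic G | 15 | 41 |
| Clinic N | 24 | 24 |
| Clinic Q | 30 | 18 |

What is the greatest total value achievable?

85.4

Rank by value-to-size ratio: Clinic C 18/6≈3, Clinic G 41/15≈2.73, Clinic N 24/24≈1, Clinic Q 18/30≈0.6, Clinic J 15/26≈0.577.
Take all of Clinic C (6 doses, value 18) ; 43 doses left.
All 15 doses of Clinic G fit (value 41) ; 28 remain.
All 24 doses of Clinic N fit (value 24) ; 4 remain.
Fill the last 4 doses with part of Clinic Q: 4/30 of it earns 2.4.
Total value = 85.4.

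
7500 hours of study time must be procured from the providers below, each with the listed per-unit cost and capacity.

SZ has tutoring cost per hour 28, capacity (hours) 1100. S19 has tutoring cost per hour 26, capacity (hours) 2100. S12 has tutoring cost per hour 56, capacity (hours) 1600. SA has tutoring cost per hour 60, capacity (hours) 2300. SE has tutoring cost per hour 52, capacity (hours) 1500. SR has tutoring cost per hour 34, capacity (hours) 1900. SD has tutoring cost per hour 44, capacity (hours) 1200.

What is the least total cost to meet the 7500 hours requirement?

Fill from the cheapest provider first.
S19 at 26: take all 2100 hours ; 5400 still needed.
Take 1100 from SZ at 28 ; need 4300 more.
Take 1900 from SR at 34 ; need 2400 more.
SD (44): use full 1200 ; 1200 hours to go.
SE at 52: take 1200 of its 1500 ; requirement met.
S12, SA: unused.
Cost = 2100×26 + 1100×28 + 1900×34 + 1200×44 + 1200×52 = 265200.

265200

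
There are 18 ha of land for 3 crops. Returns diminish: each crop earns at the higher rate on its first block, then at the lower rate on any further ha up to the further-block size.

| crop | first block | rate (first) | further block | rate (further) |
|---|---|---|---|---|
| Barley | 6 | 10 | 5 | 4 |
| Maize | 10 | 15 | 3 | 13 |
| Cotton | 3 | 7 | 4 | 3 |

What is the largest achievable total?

Order all 6 blocks by rate: Maize/tier1 15 > Maize/tier2 13 > Barley/tier1 10 > Cotton/tier1 7 > Barley/tier2 4 > Cotton/tier2 3.
Fill Maize tier1 block (10 at 15) ; 8 left.
Fill Maize tier2 block (3 at 13) ; 5 left.
Barley/tier1: +5 of 6 at 10; pool empty.
Total = 15×10 + 13×3 + 10×5 = 239.

239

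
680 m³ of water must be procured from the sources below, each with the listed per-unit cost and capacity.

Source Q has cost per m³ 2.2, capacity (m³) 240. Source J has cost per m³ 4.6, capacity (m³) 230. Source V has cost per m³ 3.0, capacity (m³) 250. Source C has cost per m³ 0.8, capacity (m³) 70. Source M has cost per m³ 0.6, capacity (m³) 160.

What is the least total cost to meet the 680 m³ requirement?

1310

Use sources in increasing cost order.
Source M (0.6): use full 160 — 520 m³ to go.
Source C at 0.8: take all 70 m³ — 450 still needed.
Source Q (2.2): use full 240 — 210 m³ to go.
Source V (3.0): take the remaining 210 — done.
Source J: unused.
Cost = 160×0.6 + 70×0.8 + 240×2.2 + 210×3.0 = 1310.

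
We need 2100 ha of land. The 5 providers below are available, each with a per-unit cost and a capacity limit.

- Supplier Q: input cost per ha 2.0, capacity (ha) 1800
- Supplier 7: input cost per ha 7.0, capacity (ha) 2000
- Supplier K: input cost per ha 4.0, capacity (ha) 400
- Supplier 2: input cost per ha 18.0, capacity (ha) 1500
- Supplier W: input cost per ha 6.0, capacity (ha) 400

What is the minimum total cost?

Fill from the cheapest provider first.
Supplier Q (2.0): use full 1800 → 300 ha to go.
Supplier K at 4.0: take 300 of its 400 → requirement met.
Supplier W, Supplier 7, Supplier 2: unused.
Cost = 1800×2.0 + 300×4.0 = 4800.

4800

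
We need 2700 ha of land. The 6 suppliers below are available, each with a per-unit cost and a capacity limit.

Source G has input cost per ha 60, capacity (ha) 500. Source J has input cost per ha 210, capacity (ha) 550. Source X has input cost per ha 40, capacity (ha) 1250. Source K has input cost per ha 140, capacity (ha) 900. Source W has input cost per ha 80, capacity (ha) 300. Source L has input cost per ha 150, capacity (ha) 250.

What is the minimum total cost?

Fill from the cheapest supplier first.
Take 1250 from Source X at 40 ; need 1450 more.
Source G at 60: take all 500 ha ; 950 still needed.
Take 300 from Source W at 80 ; need 650 more.
Source K (140): take the remaining 650 ; done.
Source L, Source J: unused.
Cost = 1250×40 + 500×60 + 300×80 + 650×140 = 195000.

195000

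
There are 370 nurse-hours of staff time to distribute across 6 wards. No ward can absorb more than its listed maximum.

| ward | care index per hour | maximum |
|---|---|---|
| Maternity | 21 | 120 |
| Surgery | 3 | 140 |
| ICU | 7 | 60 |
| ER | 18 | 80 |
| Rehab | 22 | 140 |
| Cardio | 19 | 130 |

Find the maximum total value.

Highest care index per hour first: Rehab 22 > Maternity 21 > Cardio 19 > ER 18 > ICU 7 > Surgery 3.
Give Rehab 140 to hit its cap of 140 ; 230 left.
Maternity takes 120 to reach its cap of 120 ; 110 left.
Only 110 left; Cardio takes them to reach 110.
Total = 21×120 + 22×140 + 19×110 = 7690.

7690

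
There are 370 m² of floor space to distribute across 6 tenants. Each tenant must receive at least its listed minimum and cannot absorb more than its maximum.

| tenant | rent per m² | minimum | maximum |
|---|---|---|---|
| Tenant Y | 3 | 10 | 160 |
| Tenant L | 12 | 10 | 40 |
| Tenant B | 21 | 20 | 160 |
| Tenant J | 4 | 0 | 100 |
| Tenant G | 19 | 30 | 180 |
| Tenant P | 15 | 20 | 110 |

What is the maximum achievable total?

Meeting every minimum uses 10+10+20+0+30+20 = 90 m², leaving 280.
Highest rent per m² first: Tenant B 21 > Tenant G 19 > Tenant P 15 > Tenant L 12 > Tenant J 4 > Tenant Y 3.
Tenant B takes 140 more to reach its cap of 160 → 140 left.
Tenant G has room for 150 more but only 140 remain, so it gets 170.
Total = 3×10 + 12×10 + 21×160 + 19×170 + 15×20 = 7040.

7040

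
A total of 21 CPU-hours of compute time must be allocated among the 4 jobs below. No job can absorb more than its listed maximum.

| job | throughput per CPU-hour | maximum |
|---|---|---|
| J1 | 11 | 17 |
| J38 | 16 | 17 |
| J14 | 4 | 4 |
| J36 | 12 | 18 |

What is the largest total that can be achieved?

320

Highest throughput per CPU-hour first: J38 16 > J36 12 > J1 11 > J14 4.
J38 takes 17 to reach its cap of 17 ; 4 left.
J36 has room for 18 but only 4 remain, so it gets 4.
Total = 16×17 + 12×4 = 320.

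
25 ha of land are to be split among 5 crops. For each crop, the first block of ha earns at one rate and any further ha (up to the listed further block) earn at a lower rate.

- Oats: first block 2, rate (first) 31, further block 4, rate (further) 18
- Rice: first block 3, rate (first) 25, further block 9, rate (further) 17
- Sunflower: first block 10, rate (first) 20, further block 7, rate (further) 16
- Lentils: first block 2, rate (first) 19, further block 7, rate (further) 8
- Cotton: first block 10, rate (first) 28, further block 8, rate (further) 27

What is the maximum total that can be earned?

Order all 10 blocks by rate: Oats/first 31 > Cotton/first 28 > Cotton/second 27 > Rice/first 25 > Sunflower/first 20 > Lentils/first 19 > Oats/second 18 > Rice/second 17 > Sunflower/second 16 > Lentils/second 8.
Oats/first (31): +2 → 23 left.
Cotton/first (28): +10 → 13 left.
Cotton/second (27): +8 → 5 left.
Rice/first (25): +3 → 2 left.
2 remain; put them into Sunflower first at 20.
Total = 31×2 + 28×10 + 27×8 + 25×3 + 20×2 = 673.

673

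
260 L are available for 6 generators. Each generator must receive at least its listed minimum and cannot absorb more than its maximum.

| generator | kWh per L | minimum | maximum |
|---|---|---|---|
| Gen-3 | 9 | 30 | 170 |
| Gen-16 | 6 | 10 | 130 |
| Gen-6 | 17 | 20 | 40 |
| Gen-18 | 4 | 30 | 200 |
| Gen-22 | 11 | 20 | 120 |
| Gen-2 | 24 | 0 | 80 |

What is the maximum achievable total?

Meeting every minimum uses 30+10+20+30+20+0 = 110 L, leaving 150.
Order the generators by kWh per L: Gen-2 24 > Gen-6 17 > Gen-22 11 > Gen-3 9 > Gen-16 6 > Gen-18 4.
Gen-2: +80 to 80 (cap) ; 70 left.
Gen-6 takes 20 more to reach its cap of 40 ; 50 left.
Only 50 left; Gen-22 takes them to reach 70.
Total = 9×30 + 6×10 + 17×40 + 4×30 + 11×70 + 24×80 = 3820.

3820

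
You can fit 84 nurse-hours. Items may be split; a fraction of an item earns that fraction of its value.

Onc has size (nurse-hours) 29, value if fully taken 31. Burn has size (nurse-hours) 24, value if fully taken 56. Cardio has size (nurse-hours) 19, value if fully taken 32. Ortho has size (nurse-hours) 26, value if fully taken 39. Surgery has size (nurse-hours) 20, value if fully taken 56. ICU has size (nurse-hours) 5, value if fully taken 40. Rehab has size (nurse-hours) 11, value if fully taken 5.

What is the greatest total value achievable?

208

Rank by value-to-size ratio: ICU 40/5≈8, Surgery 56/20≈2.8, Burn 56/24≈2.33, Cardio 32/19≈1.68, Ortho 39/26≈1.5, Onc 31/29≈1.07, Rehab 5/11≈0.455.
All 5 nurse-hours of ICU fit (value 40) — 79 remain.
Take all of Surgery (20 nurse-hours, value 56) — 59 nurse-hours left.
All 24 nurse-hours of Burn fit (value 56) — 35 remain.
Cardio: take in full, 19 nurse-hours for value 32 — 16 left.
16 nurse-hours left: a 16/26 share of Ortho gives 39×16/26 = 24.
Total value = 208.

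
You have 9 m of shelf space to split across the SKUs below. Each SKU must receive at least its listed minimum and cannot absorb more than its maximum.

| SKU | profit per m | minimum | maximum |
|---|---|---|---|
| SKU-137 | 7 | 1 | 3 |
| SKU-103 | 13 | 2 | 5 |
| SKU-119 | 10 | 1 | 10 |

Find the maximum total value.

102

Meeting every minimum uses 1+2+1 = 4 m, leaving 5.
Highest profit per m first: SKU-103 13 > SKU-119 10 > SKU-137 7.
SKU-103 takes 3 more to reach its cap of 5 ; 2 left.
SKU-119: +2 (room for 9) → 3. Pool exhausted.
Total = 7×1 + 13×5 + 10×3 = 102.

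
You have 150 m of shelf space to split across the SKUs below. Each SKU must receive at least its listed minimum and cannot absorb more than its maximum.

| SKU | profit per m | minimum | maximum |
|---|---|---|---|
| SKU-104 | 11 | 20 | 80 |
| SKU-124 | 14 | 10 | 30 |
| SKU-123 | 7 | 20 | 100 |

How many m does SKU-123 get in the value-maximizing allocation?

40

Meeting every minimum uses 20+10+20 = 50 m, leaving 100.
Order the SKUs by profit per m: SKU-124 14 > SKU-104 11 > SKU-123 7.
SKU-124: +20 to 30 (cap) ; 80 left.
Give SKU-104 60 more to hit its cap of 80 ; 20 left.
SKU-123: +20 (room for 80) → 40. Pool exhausted.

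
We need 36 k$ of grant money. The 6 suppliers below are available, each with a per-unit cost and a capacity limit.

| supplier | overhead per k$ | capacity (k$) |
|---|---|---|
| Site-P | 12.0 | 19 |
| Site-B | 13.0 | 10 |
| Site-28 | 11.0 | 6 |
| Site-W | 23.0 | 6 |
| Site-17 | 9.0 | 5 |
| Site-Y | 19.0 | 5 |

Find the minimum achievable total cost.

417

Fill from the cheapest supplier first.
Take 5 from Site-17 at 9.0 — need 31 more.
Take 6 from Site-28 at 11.0 — need 25 more.
Site-P (12.0): use full 19 — 6 k$ to go.
Take 6 from Site-B at 13.0 to finish.
Site-Y, Site-W: unused.
Cost = 5×9.0 + 6×11.0 + 19×12.0 + 6×13.0 = 417.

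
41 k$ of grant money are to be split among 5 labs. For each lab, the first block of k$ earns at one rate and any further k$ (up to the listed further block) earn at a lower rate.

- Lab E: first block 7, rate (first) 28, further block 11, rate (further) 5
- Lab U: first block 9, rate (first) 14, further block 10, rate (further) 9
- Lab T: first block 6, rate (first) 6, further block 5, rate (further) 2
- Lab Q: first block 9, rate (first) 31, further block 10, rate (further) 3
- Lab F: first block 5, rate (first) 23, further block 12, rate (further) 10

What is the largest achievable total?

826

Order all 10 blocks by rate: Lab Q/first 31 > Lab E/first 28 > Lab F/first 23 > Lab U/first 14 > Lab F/second 10 > Lab U/second 9 > Lab T/first 6 > Lab E/second 5 > Lab Q/second 3 > Lab T/second 2.
Fill Lab Q first block (9 at 31) ; 32 left.
Lab E/first (28): +7 ; 25 left.
Lab F/first (23): +5 ; 20 left.
Lab U first at 14: fill all 9 ; 11 left.
Lab F second at 10: only 11 left, fill 11.
Total = 31×9 + 28×7 + 23×5 + 14×9 + 10×11 = 826.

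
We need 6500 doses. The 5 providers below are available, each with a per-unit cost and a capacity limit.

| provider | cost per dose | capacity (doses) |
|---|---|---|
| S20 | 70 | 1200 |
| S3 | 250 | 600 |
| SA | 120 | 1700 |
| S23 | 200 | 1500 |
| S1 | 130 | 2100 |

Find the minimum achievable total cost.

Use providers in increasing cost order.
Take 1200 from S20 at 70 ; need 5300 more.
Take 1700 from SA at 120 ; need 3600 more.
Take 2100 from S1 at 130 ; need 1500 more.
Take 1500 from S23 at 200 ; need 0 more.
S3: unused.
Cost = 1200×70 + 1700×120 + 2100×130 + 1500×200 = 861000.

861000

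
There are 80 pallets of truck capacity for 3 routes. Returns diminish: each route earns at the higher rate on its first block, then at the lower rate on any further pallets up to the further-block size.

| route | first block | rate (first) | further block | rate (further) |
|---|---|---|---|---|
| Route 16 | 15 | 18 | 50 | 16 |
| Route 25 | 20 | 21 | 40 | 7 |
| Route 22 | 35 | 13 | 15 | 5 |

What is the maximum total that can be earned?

1410

Rank every tier by rate: Route 25/T1 21 > Route 16/T1 18 > Route 16/T2 16 > Route 22/T1 13 > Route 25/T2 7 > Route 22/T2 5.
Route 25/T1 (21): +20 — 60 left.
Route 16 T1 at 18: fill all 15 — 45 left.
Route 16/T2: +45 of 50 at 16; pool empty.
Total = 21×20 + 18×15 + 16×45 = 1410.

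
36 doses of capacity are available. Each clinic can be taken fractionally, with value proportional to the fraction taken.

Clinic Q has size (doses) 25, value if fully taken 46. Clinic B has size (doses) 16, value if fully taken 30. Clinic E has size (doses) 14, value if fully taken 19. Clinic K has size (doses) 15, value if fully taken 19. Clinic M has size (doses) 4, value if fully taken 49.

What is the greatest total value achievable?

108.44

Best value per unit of size first: Clinic M 49/4≈12.2, Clinic B 30/16≈1.88, Clinic Q 46/25≈1.84, Clinic E 19/14≈1.36, Clinic K 19/15≈1.27.
All 4 doses of Clinic M fit (value 49) — 32 remain.
Take all of Clinic B (16 doses, value 30) — 16 doses left.
16 doses left: a 16/25 share of Clinic Q gives 46×16/25 = 29.44.
Total value = 108.44.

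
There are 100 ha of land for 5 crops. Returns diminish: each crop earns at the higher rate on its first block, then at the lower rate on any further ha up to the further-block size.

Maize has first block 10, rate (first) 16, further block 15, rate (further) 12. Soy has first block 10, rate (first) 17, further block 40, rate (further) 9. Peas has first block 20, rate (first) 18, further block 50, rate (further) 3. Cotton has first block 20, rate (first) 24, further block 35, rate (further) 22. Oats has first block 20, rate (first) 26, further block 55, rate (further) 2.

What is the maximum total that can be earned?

2215

Rank every tier by rate: Oats/first 26 > Cotton/first 24 > Cotton/second 22 > Peas/first 18 > Soy/first 17 > Maize/first 16 > Maize/second 12 > Soy/second 9 > Peas/second 3 > Oats/second 2.
Fill Oats first block (20 at 26) — 80 left.
Cotton first at 24: fill all 20 — 60 left.
Fill Cotton second block (35 at 22) — 25 left.
Peas/first (18): +20 — 5 left.
Soy first at 17: only 5 left, fill 5.
Total = 26×20 + 24×20 + 22×35 + 18×20 + 17×5 = 2215.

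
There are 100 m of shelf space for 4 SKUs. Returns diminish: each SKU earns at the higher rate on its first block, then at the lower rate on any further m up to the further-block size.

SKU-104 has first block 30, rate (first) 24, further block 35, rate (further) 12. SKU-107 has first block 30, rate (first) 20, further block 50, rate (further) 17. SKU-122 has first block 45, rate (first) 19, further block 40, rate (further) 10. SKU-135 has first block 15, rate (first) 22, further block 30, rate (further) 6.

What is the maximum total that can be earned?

Rank every tier by rate: SKU-104/first 24 > SKU-135/first 22 > SKU-107/first 20 > SKU-122/first 19 > SKU-107/second 17 > SKU-104/second 12 > SKU-122/second 10 > SKU-135/second 6.
Fill SKU-104 first block (30 at 24) ; 70 left.
SKU-135 first at 22: fill all 15 ; 55 left.
SKU-107 first at 20: fill all 30 ; 25 left.
25 remain; put them into SKU-122 first at 19.
Total = 24×30 + 22×15 + 20×30 + 19×25 = 2125.

2125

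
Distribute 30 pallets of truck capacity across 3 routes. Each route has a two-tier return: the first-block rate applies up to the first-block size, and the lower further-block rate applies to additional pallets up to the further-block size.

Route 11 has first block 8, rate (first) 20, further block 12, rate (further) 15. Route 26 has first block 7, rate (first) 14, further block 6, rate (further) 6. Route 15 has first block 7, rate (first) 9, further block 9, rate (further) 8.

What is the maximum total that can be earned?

465

Order all 6 blocks by rate: Route 11/T1 20 > Route 11/T2 15 > Route 26/T1 14 > Route 15/T1 9 > Route 15/T2 8 > Route 26/T2 6.
Route 11/T1 (20): +8 ; 22 left.
Route 11/T2 (15): +12 ; 10 left.
Route 26 T1 at 14: fill all 7 ; 3 left.
Route 15/T1: +3 of 7 at 9; pool empty.
Total = 20×8 + 15×12 + 14×7 + 9×3 = 465.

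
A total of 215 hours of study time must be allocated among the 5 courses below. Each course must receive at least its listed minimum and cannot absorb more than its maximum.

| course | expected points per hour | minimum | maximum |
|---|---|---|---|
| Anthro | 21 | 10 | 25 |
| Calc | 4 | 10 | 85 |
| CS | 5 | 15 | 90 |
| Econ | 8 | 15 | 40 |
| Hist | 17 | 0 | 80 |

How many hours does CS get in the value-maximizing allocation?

60

Meeting every minimum uses 10+10+15+15+0 = 50 hours, leaving 165.
Highest expected points per hour first: Anthro 21 > Hist 17 > Econ 8 > CS 5 > Calc 4.
Anthro: +15 to 25 (cap) → 150 left.
Hist takes 80 more to reach its cap of 80 → 70 left.
Give Econ 25 more to hit its cap of 40 → 45 left.
CS has room for 75 more but only 45 remain, so it gets 60.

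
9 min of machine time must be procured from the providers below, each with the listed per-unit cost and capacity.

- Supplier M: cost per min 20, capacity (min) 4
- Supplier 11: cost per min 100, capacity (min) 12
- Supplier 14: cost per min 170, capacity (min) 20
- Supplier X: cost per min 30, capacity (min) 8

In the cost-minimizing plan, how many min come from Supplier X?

Use providers in increasing cost order.
Take 4 from Supplier M at 20 ; need 5 more.
Supplier X (30): take the remaining 5 ; done.
Supplier 11, Supplier 14: unused.

5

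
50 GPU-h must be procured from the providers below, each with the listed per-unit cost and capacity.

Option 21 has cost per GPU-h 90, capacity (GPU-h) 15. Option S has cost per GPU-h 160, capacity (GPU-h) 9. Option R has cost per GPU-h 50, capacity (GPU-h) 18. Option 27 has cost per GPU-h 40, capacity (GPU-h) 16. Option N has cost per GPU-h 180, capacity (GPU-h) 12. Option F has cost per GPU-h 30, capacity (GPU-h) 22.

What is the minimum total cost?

Cheapest first:
Take 22 from Option F at 30 ; need 28 more.
Take 16 from Option 27 at 40 ; need 12 more.
Option R at 50: take 12 of its 18 ; requirement met.
Option 21, Option S, Option N: unused.
Cost = 22×30 + 16×40 + 12×50 = 1900.

1900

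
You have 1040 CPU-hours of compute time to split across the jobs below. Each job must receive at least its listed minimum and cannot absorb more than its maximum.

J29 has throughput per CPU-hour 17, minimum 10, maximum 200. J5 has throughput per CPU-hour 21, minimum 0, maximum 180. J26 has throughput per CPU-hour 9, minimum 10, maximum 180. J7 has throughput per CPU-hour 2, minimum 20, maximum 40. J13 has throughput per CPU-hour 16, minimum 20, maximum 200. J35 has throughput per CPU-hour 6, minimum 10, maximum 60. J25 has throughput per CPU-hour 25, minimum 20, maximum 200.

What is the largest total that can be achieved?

Meeting every minimum uses 10+0+10+20+20+10+20 = 90 CPU-hours, leaving 950.
Rank by throughput per CPU-hour: J25 25 > J5 21 > J29 17 > J13 16 > J26 9 > J35 6 > J7 2.
J25 takes 180 more to reach its cap of 200 — 770 left.
Give J5 180 more to hit its cap of 180 — 590 left.
Give J29 190 more to hit its cap of 200 — 400 left.
J13 takes 180 more to reach its cap of 200 — 220 left.
Give J26 170 more to hit its cap of 180 — 50 left.
J35 takes 50 more to reach its cap of 60 — 0 left.
Total = 17×200 + 21×180 + 9×180 + 2×20 + 16×200 + 6×60 + 25×200 = 17400.

17400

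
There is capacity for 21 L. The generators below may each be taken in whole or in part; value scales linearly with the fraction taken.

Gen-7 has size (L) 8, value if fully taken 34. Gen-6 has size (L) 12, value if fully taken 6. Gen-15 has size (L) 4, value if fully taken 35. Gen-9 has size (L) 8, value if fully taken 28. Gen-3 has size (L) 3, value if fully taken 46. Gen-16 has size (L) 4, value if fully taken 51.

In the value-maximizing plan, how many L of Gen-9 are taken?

2

Best value per unit of size first: Gen-3 46/3≈15.3, Gen-16 51/4≈12.8, Gen-15 35/4≈8.75, Gen-7 34/8≈4.25, Gen-9 28/8≈3.5, Gen-6 6/12≈0.5.
All 3 L of Gen-3 fit (value 46) → 18 remain.
Take all of Gen-16 (4 L, value 51) → 14 L left.
Take all of Gen-15 (4 L, value 35) → 10 L left.
Gen-7: take in full, 8 L for value 34 → 2 left.
2 L left: a 2/8 share of Gen-9 gives 28×2/8 = 7.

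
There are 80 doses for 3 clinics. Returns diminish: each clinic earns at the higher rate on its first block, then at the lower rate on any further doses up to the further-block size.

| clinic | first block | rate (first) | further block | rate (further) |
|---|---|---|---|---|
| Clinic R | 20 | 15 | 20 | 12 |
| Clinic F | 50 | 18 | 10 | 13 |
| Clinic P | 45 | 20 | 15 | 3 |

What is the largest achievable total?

1530

Order all 6 blocks by rate: Clinic P/tier1 20 > Clinic F/tier1 18 > Clinic R/tier1 15 > Clinic F/tier2 13 > Clinic R/tier2 12 > Clinic P/tier2 3.
Fill Clinic P tier1 block (45 at 20) ; 35 left.
Clinic F/tier1: +35 of 50 at 18; pool empty.
Total = 20×45 + 18×35 = 1530.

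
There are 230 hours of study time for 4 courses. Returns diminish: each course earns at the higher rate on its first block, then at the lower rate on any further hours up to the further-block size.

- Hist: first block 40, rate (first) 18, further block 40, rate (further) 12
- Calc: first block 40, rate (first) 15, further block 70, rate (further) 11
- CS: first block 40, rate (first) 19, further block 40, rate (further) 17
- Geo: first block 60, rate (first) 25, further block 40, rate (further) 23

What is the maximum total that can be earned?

4730

Order all 8 blocks by rate: Geo/tier1 25 > Geo/tier2 23 > CS/tier1 19 > Hist/tier1 18 > CS/tier2 17 > Calc/tier1 15 > Hist/tier2 12 > Calc/tier2 11.
Geo/tier1 (25): +60 — 170 left.
Geo/tier2 (23): +40 — 130 left.
CS/tier1 (19): +40 — 90 left.
Hist/tier1 (18): +40 — 50 left.
CS/tier2 (17): +40 — 10 left.
Calc tier1 at 15: only 10 left, fill 10.
Total = 25×60 + 23×40 + 19×40 + 18×40 + 17×40 + 15×10 = 4730.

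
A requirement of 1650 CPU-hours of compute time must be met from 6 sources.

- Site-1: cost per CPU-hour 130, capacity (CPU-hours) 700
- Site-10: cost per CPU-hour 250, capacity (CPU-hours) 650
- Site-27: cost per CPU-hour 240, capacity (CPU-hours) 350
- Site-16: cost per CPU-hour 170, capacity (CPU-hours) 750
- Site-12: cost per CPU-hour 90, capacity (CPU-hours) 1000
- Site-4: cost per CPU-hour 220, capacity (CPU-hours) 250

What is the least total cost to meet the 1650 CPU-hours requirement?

174500

Use sources in increasing cost order.
Site-12 at 90: take all 1000 CPU-hours — 650 still needed.
Site-1 (130): take the remaining 650 — done.
Site-16, Site-4, Site-27, Site-10: unused.
Cost = 1000×90 + 650×130 = 174500.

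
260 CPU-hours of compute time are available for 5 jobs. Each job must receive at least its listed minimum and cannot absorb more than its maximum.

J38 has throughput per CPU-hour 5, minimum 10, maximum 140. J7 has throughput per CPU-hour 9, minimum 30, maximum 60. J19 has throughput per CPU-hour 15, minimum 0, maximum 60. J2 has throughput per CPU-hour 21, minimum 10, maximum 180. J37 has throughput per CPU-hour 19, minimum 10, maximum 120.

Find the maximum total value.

4860

Meeting every minimum uses 10+30+0+10+10 = 60 CPU-hours, leaving 200.
Rank by throughput per CPU-hour: J2 21 > J37 19 > J19 15 > J7 9 > J38 5.
Give J2 170 more to hit its cap of 180 → 30 left.
J37: +30 (room for 110) → 40. Pool exhausted.
Total = 5×10 + 9×30 + 21×180 + 19×40 = 4860.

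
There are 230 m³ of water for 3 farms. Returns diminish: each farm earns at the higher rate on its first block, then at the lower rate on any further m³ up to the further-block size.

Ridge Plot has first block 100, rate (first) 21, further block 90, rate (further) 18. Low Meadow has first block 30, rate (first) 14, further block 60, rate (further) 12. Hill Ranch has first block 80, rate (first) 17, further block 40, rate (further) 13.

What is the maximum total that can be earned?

4400

Rank every tier by rate: Ridge Plot/first 21 > Ridge Plot/second 18 > Hill Ranch/first 17 > Low Meadow/first 14 > Hill Ranch/second 13 > Low Meadow/second 12.
Ridge Plot/first (21): +100 → 130 left.
Ridge Plot/second (18): +90 → 40 left.
Hill Ranch/first: +40 of 80 at 17; pool empty.
Total = 21×100 + 18×90 + 17×40 = 4400.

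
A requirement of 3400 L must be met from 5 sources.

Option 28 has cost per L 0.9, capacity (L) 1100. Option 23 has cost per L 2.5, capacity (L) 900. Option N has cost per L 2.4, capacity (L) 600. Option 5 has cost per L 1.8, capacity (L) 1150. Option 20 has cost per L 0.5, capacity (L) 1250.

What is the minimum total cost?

3505

Cheapest first:
Option 20 (0.5): use full 1250 → 2150 L to go.
Option 28 at 0.9: take all 1100 L → 1050 still needed.
Option 5 at 1.8: take 1050 of its 1150 → requirement met.
Option N, Option 23: unused.
Cost = 1250×0.5 + 1100×0.9 + 1050×1.8 = 3505.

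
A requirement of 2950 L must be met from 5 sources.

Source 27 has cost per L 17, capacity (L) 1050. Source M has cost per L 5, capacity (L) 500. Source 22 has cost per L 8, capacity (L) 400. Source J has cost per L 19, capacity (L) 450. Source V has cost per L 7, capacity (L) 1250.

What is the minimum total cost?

28050

Fill from the cheapest source first.
Source M at 5: take all 500 L — 2450 still needed.
Source V at 7: take all 1250 L — 1200 still needed.
Source 22 (8): use full 400 — 800 L to go.
Source 27 at 17: take 800 of its 1050 — requirement met.
Source J: unused.
Cost = 500×5 + 1250×7 + 400×8 + 800×17 = 28050.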